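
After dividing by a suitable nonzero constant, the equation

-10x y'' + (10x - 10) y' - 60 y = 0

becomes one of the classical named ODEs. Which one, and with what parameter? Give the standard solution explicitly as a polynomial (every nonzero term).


All three coefficients share the factor -10; dividing through by -10 gives  x y'' + (1 - x) y' + 6 y = 0.
This matches the Laguerre equation x y'' + (1 - x) y' + n y = 0 with n = 6; the polynomial solution is L_6(x).
With y = sum_k a_k x^k, matching x^k gives (k+1)k a_{k+1} + (k+1) a_{k+1} - k a_k + n a_k = 0, i.e. (k+1)^2 a_{k+1} = (k - n) a_k = (k - 6) a_k. The right side vanishes at k = 6, so the series terminates at degree 6.
Standard normalization L_n(0) = 1 gives a_0 = 1. Work upward with a_{k+1} = (k - 6) a_k / (k+1)^2:
  a_1 = (0 - 6)(1) / 1^2 = -6/1 = -6
  a_2 = (1 - 6)(-6) / 2^2 = 30/4 = 15/2
  a_3 = (2 - 6)(15/2) / 3^2 = -30/9 = -10/3
  a_4 = (3 - 6)(-10/3) / 4^2 = 10/16 = 5/8
  a_5 = (4 - 6)(5/8) / 5^2 = (-5/4)/25 = -1/20
  a_6 = (5 - 6)(-1/20) / 6^2 = (1/20)/36 = 1/720
Hence L_6(x) = x^6/720 - x^5/20 + 5 x^4/8 - 10 x^3/3 + 15 x^2/2 - 6 x + 1.

L_6(x); series = x^6/720 - x^5/20 + 5 x^4/8 - 10 x^3/3 + 15 x^2/2 - 6 x + 1


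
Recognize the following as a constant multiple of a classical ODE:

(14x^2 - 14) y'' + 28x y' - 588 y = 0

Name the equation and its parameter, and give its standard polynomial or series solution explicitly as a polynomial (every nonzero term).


All three coefficients share the factor -14; dividing through by -14 gives  (1 - x^2) y'' - 2x y' + 42 y = 0.
This matches the Legendre equation (1 - x^2) y'' - 2x y' + n(n+1) y = 0 (note the -2x y' term) with n(n+1) = 42, so n = 6; the polynomial solution is P_6(x).
With y = sum_k a_k x^k, matching x^k gives (k+2)(k+1) a_{k+2} = [k(k+1) - n(n+1)] a_k = (k - 6)(k + 7) a_k. The right side vanishes at k = 6, so the series with the parity of 6 terminates at degree 6.
Standard normalization (P_n(1) = 1): leading coefficient (2n)!/(2^n (n!)^2) = 479001600/(64*518400) = 231/16, so a_6 = 231/16. Work downward with a_k = (k+1)(k+2) a_{k+2} / ((k - 6)(k + 7)):
  a_4 = (5)(6)(231/16) / ((4 - 6)(4 + 7)) = (3465/8)/(-22) = -315/16
  a_2 = (3)(4)(-315/16) / ((2 - 6)(2 + 7)) = (-945/4)/(-36) = 105/16
  a_0 = (1)(2)(105/16) / ((0 - 6)(0 + 7)) = (105/8)/(-42) = -5/16
Hence P_6(x) = 231 x^6/16 - 315 x^4/16 + 105 x^2/16 - 5/16.

P_6(x); series = 231 x^6/16 - 315 x^4/16 + 105 x^2/16 - 5/16


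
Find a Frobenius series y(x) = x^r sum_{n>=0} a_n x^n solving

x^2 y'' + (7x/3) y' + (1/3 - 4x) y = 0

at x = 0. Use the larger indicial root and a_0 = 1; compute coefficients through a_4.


Write in Frobenius form y'' + (p(x)/x) y' + (q(x)/x^2) y = 0:
  p(x) = 7/3,  q(x) = 1/3 - 4x.
Indicial equation: r(r-1) + (7/3) r + (1/3) = 0 -> roots r_1 = -1/3, r_2 = -1.
Take r = r_1 = -1/3. Let y(x) = x^r sum_{n>=0} a_n x^n with a_0 = 1.
Substitute y = x^r sum a_n x^n and match x^{r+n}. The recurrence is
  D(n) a_n - 4 a_{n-1} = 0,  where D(n) = (r+n)(r+n-1) + (7/3)(r+n) + (1/3).
  a_n = 4 / D(n) * a_{n-1}.
Since the indicial polynomial factors as (r - r_1)(r - r_2), D(n) = (r_1 + n - r_1)(r_1 + n - r_2) = n(n + 2/3).
Evaluating step by step (a_0 = 1):
  n = 1: D(1) = 1(1 + 2/3) = 5/3; numerator = 4(1) = 4; a_1 = (4)/(5/3) = 12/5
  n = 2: D(2) = 2(2 + 2/3) = 16/3; numerator = 4(12/5) = 48/5; a_2 = (48/5)/(16/3) = 9/5
  n = 3: D(3) = 3(3 + 2/3) = 11; numerator = 4(9/5) = 36/5; a_3 = (36/5)/(11) = 36/55
  n = 4: D(4) = 4(4 + 2/3) = 56/3; numerator = 4(36/55) = 144/55; a_4 = (144/55)/(56/3) = 54/385

r = -1/3; a_0 = 1; a_1 = 12/5; a_2 = 9/5; a_3 = 36/55; a_4 = 54/385


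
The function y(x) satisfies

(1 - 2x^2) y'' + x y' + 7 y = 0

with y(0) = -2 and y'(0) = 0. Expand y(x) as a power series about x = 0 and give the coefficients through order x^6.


Ansatz: y(x) = sum_{n>=0} a_n x^n, so y'(x) = sum_{n>=1} n a_n x^(n-1) and y''(x) = sum_{n>=2} n(n-1) a_n x^(n-2).
Substitute into P(x) y'' + Q(x) y' + R(x) y = 0 with P(x) = 1 - 2x^2, Q(x) = x, R(x) = 7, and match powers of x.
Initial conditions: a_0 = -2, a_1 = 0.
Setting the coefficient of each power of x to zero and solving order by order (substituting the coefficients already found):
  x^0: 2 a_2 + 7 a_0 = 0  ->  2 a_2 = -7 a_0 = 14  ->  a_2 = 7
  x^1: 6 a_3 + 8 a_1 = 0  ->  6 a_3 = -8 a_1 = 0  ->  a_3 = 0
  x^2: 12 a_4 + 5 a_2 = 0  ->  12 a_4 = -5 a_2 = -35  ->  a_4 = -35/12
  x^3: 20 a_5 - 2 a_3 = 0  ->  20 a_5 = 2 a_3 = 0  ->  a_5 = 0
  x^4: 30 a_6 - 13 a_4 = 0  ->  30 a_6 = 13 a_4 = -455/12  ->  a_6 = -91/72
Truncated series: y(x) = -2 + 7 x^2 - (35/12) x^4 - (91/72) x^6 + O(x^7).

a_0 = -2; a_1 = 0; a_2 = 7; a_3 = 0; a_4 = -35/12; a_5 = 0; a_6 = -91/72


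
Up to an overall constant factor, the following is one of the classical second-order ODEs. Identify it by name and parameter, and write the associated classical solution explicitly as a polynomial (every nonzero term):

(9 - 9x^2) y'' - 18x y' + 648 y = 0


All three coefficients share the factor 9; dividing through by 9 gives  (1 - x^2) y'' - 2x y' + 72 y = 0.
This matches the Legendre equation (1 - x^2) y'' - 2x y' + n(n+1) y = 0 (note the -2x y' term) with n(n+1) = 72, so n = 8; the polynomial solution is P_8(x).
With y = sum_k a_k x^k, matching x^k gives (k+2)(k+1) a_{k+2} = [k(k+1) - n(n+1)] a_k = (k - 8)(k + 9) a_k. The right side vanishes at k = 8, so the series with the parity of 8 terminates at degree 8.
Standard normalization (P_n(1) = 1): leading coefficient (2n)!/(2^n (n!)^2) = 20922789888000/(256*1625702400) = 6435/128, so a_8 = 6435/128. Work downward with a_k = (k+1)(k+2) a_{k+2} / ((k - 8)(k + 9)):
  a_6 = (7)(8)(6435/128) / ((6 - 8)(6 + 9)) = (45045/16)/(-30) = -3003/32
  a_4 = (5)(6)(-3003/32) / ((4 - 8)(4 + 9)) = (-45045/16)/(-52) = 3465/64
  a_2 = (3)(4)(3465/64) / ((2 - 8)(2 + 9)) = (10395/16)/(-66) = -315/32
  a_0 = (1)(2)(-315/32) / ((0 - 8)(0 + 9)) = (-315/16)/(-72) = 35/128
Hence P_8(x) = 6435 x^8/128 - 3003 x^6/32 + 3465 x^4/64 - 315 x^2/32 + 35/128.

P_8(x); series = 6435 x^8/128 - 3003 x^6/32 + 3465 x^4/64 - 315 x^2/32 + 35/128


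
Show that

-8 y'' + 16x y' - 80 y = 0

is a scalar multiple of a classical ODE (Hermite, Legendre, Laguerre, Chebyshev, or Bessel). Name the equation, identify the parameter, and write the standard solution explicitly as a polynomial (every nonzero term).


All three coefficients share the factor -8; dividing through by -8 gives  y'' - 2x y' + 10 y = 0.
This matches the Hermite equation y'' - 2x y' + 2n y = 0 with 2n = 10, so n = 5; the polynomial solution is H_5(x).
With y = sum_k a_k x^k, matching x^k gives (k+2)(k+1) a_{k+2} = 2(k - n) a_k = 2(k - 5) a_k. The right side vanishes at k = 5, so the series with the parity of 5 terminates at degree 5.
Standard normalization: leading coefficient of H_n is 2^n, so a_5 = 2^5 = 32. Work downward with a_k = (k+1)(k+2) a_{k+2} / (2(k - n)):
  a_3 = (4)(5)(32) / (2(3 - 5)) = 640/(-4) = -160
  a_1 = (2)(3)(-160) / (2(1 - 5)) = -960/(-8) = 120
Hence H_5(x) = 32 x^5 - 160 x^3 + 120 x.

H_5(x); series = 32 x^5 - 160 x^3 + 120 x


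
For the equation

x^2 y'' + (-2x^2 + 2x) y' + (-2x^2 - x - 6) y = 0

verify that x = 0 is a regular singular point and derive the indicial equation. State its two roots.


Divide by x^2 to reach normal form y'' + P_1(x) y' + P_2(x) y = 0 with P_1(x) = -2 + 2/x and P_2(x) = -2 - 1/x - 6/x^2.
x = 0 is a singular point because the y'-coefficient -2 + 2/x has a pole at x = 0 and the y-coefficient -2 - 1/x - 6/x^2 has a pole at x = 0.
It is a regular singular point because x P_1(x) = p(x) = 2 - 2x and x^2 P_2(x) = q(x) = -2x^2 - x - 6 are polynomials, hence analytic at x = 0.
p(0) = 2,  q(0) = -6.
Indicial equation: r(r-1) + p(0) r + q(0) = 0, i.e. r^2 + (p(0) - 1) r + q(0) = 0, i.e. r^2 + 1 r - 6 = 0.
Discriminant: (1)^2 - 4(-6) = 25, so r = (-1 ± 5)/2.
Solving: r_1 = 2, r_2 = -3.

indicial: r^2 + 1 r - 6 = 0; roots r_1 = 2, r_2 = -3


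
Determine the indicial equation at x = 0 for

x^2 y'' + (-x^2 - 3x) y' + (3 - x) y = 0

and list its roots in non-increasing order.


Divide by x^2 to reach normal form y'' + P_1(x) y' + P_2(x) y = 0 with P_1(x) = -1 - 3/x and P_2(x) = -1/x + 3/x^2.
x = 0 is a singular point because the y'-coefficient -1 - 3/x has a pole at x = 0 and the y-coefficient -1/x + 3/x^2 has a pole at x = 0.
It is a regular singular point because x P_1(x) = p(x) = -x - 3 and x^2 P_2(x) = q(x) = 3 - x are polynomials, hence analytic at x = 0.
p(0) = -3,  q(0) = 3.
Indicial equation: r(r-1) + p(0) r + q(0) = 0, i.e. r^2 + (p(0) - 1) r + q(0) = 0, i.e. r^2 - 4 r + 3 = 0.
Discriminant: (-4)^2 - 4(3) = 4, so r = (4 ± 2)/2.
Solving: r_1 = 3, r_2 = 1.

indicial: r^2 - 4 r + 3 = 0; roots r_1 = 3, r_2 = 1


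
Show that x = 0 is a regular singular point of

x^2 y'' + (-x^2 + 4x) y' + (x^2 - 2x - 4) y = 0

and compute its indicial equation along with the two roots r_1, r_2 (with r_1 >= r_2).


Divide by x^2 to reach normal form y'' + P_1(x) y' + P_2(x) y = 0 with P_1(x) = -1 + 4/x and P_2(x) = 1 - 2/x - 4/x^2.
x = 0 is a singular point because the y'-coefficient -1 + 4/x has a pole at x = 0 and the y-coefficient 1 - 2/x - 4/x^2 has a pole at x = 0.
It is a regular singular point because x P_1(x) = p(x) = 4 - x and x^2 P_2(x) = q(x) = x^2 - 2x - 4 are polynomials, hence analytic at x = 0.
p(0) = 4,  q(0) = -4.
Indicial equation: r(r-1) + p(0) r + q(0) = 0, i.e. r^2 + (p(0) - 1) r + q(0) = 0, i.e. r^2 + 3 r - 4 = 0.
Discriminant: (3)^2 - 4(-4) = 25, so r = (-3 ± 5)/2.
Solving: r_1 = 1, r_2 = -4.

indicial: r^2 + 3 r - 4 = 0; roots r_1 = 1, r_2 = -4


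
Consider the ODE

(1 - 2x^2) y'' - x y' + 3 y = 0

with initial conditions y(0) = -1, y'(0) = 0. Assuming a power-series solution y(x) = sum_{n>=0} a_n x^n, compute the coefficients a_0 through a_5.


Ansatz: y(x) = sum_{n>=0} a_n x^n, so y'(x) = sum_{n>=1} n a_n x^(n-1) and y''(x) = sum_{n>=2} n(n-1) a_n x^(n-2).
Substitute into P(x) y'' + Q(x) y' + R(x) y = 0 with P(x) = 1 - 2x^2, Q(x) = -x, R(x) = 3, and match powers of x.
Initial conditions: a_0 = -1, a_1 = 0.
Setting the coefficient of each power of x to zero and solving order by order (substituting the coefficients already found):
  x^0: 2 a_2 + 3 a_0 = 0  ->  2 a_2 = -3 a_0 = 3  ->  a_2 = 3/2
  x^1: 6 a_3 + 2 a_1 = 0  ->  6 a_3 = -2 a_1 = 0  ->  a_3 = 0
  x^2: 12 a_4 - 3 a_2 = 0  ->  12 a_4 = 3 a_2 = 9/2  ->  a_4 = 3/8
  x^3: 20 a_5 - 12 a_3 = 0  ->  20 a_5 = 12 a_3 = 0  ->  a_5 = 0
Truncated series: y(x) = -1 + (3/2) x^2 + (3/8) x^4 + O(x^6).

a_0 = -1; a_1 = 0; a_2 = 3/2; a_3 = 0; a_4 = 3/8; a_5 = 0


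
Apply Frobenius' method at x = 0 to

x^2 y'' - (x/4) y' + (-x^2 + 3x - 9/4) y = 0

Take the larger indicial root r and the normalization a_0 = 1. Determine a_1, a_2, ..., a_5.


Write in Frobenius form y'' + (p(x)/x) y' + (q(x)/x^2) y = 0:
  p(x) = -1/4,  q(x) = -x^2 + 3x - 9/4.
Indicial equation: r(r-1) + (-1/4) r + (-9/4) = 0 -> roots r_1 = 9/4, r_2 = -1.
Take r = r_1 = 9/4. Let y(x) = x^r sum_{n>=0} a_n x^n with a_0 = 1.
Substitute y = x^r sum a_n x^n and match x^{r+n}. The recurrence is
  D(n) a_n + 3 a_{n-1} - 1 a_{n-2} = 0,  where D(n) = (r+n)(r+n-1) + (-1/4)(r+n) + (-9/4).
  a_n = [-3 a_{n-1} + 1 a_{n-2}] / D(n).
Since the indicial polynomial factors as (r - r_1)(r - r_2), D(n) = (r_1 + n - r_1)(r_1 + n - r_2) = n(n + 13/4).
Evaluating step by step (a_0 = 1):
  n = 1: D(1) = 1(1 + 13/4) = 17/4; numerator = -3(1) = -3; a_1 = (-3)/(17/4) = -12/17
  n = 2: D(2) = 2(2 + 13/4) = 21/2; numerator = -3(-12/17) + 1(1) = 53/17; a_2 = (53/17)/(21/2) = 106/357
  n = 3: D(3) = 3(3 + 13/4) = 75/4; numerator = -3(106/357) + 1(-12/17) = -190/119; a_3 = (-190/119)/(75/4) = -152/1785
  n = 4: D(4) = 4(4 + 13/4) = 29; numerator = -3(-152/1785) + 1(106/357) = 58/105; a_4 = (58/105)/(29) = 2/105
  n = 5: D(5) = 5(5 + 13/4) = 165/4; numerator = -3(2/105) + 1(-152/1785) = -254/1785; a_5 = (-254/1785)/(165/4) = -1016/294525

r = 9/4; a_0 = 1; a_1 = -12/17; a_2 = 106/357; a_3 = -152/1785; a_4 = 2/105; a_5 = -1016/294525


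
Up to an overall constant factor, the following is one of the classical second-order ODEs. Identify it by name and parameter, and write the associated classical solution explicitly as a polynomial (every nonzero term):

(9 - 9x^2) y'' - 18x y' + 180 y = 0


All three coefficients share the factor 9; dividing through by 9 gives  (1 - x^2) y'' - 2x y' + 20 y = 0.
This matches the Legendre equation (1 - x^2) y'' - 2x y' + n(n+1) y = 0 (note the -2x y' term) with n(n+1) = 20, so n = 4; the polynomial solution is P_4(x).
With y = sum_k a_k x^k, matching x^k gives (k+2)(k+1) a_{k+2} = [k(k+1) - n(n+1)] a_k = (k - 4)(k + 5) a_k. The right side vanishes at k = 4, so the series with the parity of 4 terminates at degree 4.
Standard normalization (P_n(1) = 1): leading coefficient (2n)!/(2^n (n!)^2) = 40320/(16*576) = 35/8, so a_4 = 35/8. Work downward with a_k = (k+1)(k+2) a_{k+2} / ((k - 4)(k + 5)):
  a_2 = (3)(4)(35/8) / ((2 - 4)(2 + 5)) = (105/2)/(-14) = -15/4
  a_0 = (1)(2)(-15/4) / ((0 - 4)(0 + 5)) = (-15/2)/(-20) = 3/8
Hence P_4(x) = 35 x^4/8 - 15 x^2/4 + 3/8.

P_4(x); series = 35 x^4/8 - 15 x^2/4 + 3/8


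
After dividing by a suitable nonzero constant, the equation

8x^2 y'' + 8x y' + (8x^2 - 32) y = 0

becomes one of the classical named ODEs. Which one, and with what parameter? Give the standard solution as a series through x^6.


All three coefficients share the factor 8; dividing through by 8 gives  x^2 y'' + x y' + (x^2 - 4) y = 0.
This matches the Bessel equation x^2 y'' + x y' + (x^2 - nu^2) y = 0 with nu^2 = 4, so nu = 2; the solution bounded at x = 0 is J_2(x).
Frobenius at x = 0: indicial roots ±nu; for r = nu the recurrence k(k + 2nu) c_k = -c_{k-2} gives the standard series J_nu(x) = sum_{k>=0} (-1)^k / (k! (k+nu)!) (x/2)^(2k+nu). Evaluate the first 3 terms:
  k = 0: (-1)^0 / (0! * 2! * 2^2) x^2 = 1/(1*2*4) x^2 = (1/8) x^2
  k = 1: (-1)^1 / (1! * 3! * 2^4) x^4 = -1/(1*6*16) x^4 = (-1/96) x^4
  k = 2: (-1)^2 / (2! * 4! * 2^6) x^6 = 1/(2*24*64) x^6 = (1/3072) x^6
Hence J_2(x) = x^6/3072 - x^4/96 + x^2/8 + ....

J_2(x); series = x^6/3072 - x^4/96 + x^2/8


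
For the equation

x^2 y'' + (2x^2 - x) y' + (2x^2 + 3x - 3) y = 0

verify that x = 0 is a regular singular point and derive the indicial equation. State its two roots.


Divide by x^2 to reach normal form y'' + P_1(x) y' + P_2(x) y = 0 with P_1(x) = 2 - 1/x and P_2(x) = 2 + 3/x - 3/x^2.
x = 0 is a singular point because the y'-coefficient 2 - 1/x has a pole at x = 0 and the y-coefficient 2 + 3/x - 3/x^2 has a pole at x = 0.
It is a regular singular point because x P_1(x) = p(x) = 2x - 1 and x^2 P_2(x) = q(x) = 2x^2 + 3x - 3 are polynomials, hence analytic at x = 0.
p(0) = -1,  q(0) = -3.
Indicial equation: r(r-1) + p(0) r + q(0) = 0, i.e. r^2 + (p(0) - 1) r + q(0) = 0, i.e. r^2 - 2 r - 3 = 0.
Discriminant: (-2)^2 - 4(-3) = 16, so r = (2 ± 4)/2.
Solving: r_1 = 3, r_2 = -1.

indicial: r^2 - 2 r - 3 = 0; roots r_1 = 3, r_2 = -1


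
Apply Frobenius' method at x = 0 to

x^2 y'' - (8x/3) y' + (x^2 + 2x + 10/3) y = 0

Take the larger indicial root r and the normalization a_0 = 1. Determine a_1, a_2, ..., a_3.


Write in Frobenius form y'' + (p(x)/x) y' + (q(x)/x^2) y = 0:
  p(x) = -8/3,  q(x) = x^2 + 2x + 10/3.
Indicial equation: r(r-1) + (-8/3) r + (10/3) = 0 -> roots r_1 = 2, r_2 = 5/3.
Take r = r_1 = 2. Let y(x) = x^r sum_{n>=0} a_n x^n with a_0 = 1.
Substitute y = x^r sum a_n x^n and match x^{r+n}. The recurrence is
  D(n) a_n + 2 a_{n-1} + 1 a_{n-2} = 0,  where D(n) = (r+n)(r+n-1) + (-8/3)(r+n) + (10/3).
  a_n = [-2 a_{n-1} - 1 a_{n-2}] / D(n).
Since the indicial polynomial factors as (r - r_1)(r - r_2), D(n) = (r_1 + n - r_1)(r_1 + n - r_2) = n(n + 1/3).
Evaluating step by step (a_0 = 1):
  n = 1: D(1) = 1(1 + 1/3) = 4/3; numerator = -2(1) = -2; a_1 = (-2)/(4/3) = -3/2
  n = 2: D(2) = 2(2 + 1/3) = 14/3; numerator = -2(-3/2) - 1(1) = 2; a_2 = (2)/(14/3) = 3/7
  n = 3: D(3) = 3(3 + 1/3) = 10; numerator = -2(3/7) - 1(-3/2) = 9/14; a_3 = (9/14)/(10) = 9/140

r = 2; a_0 = 1; a_1 = -3/2; a_2 = 3/7; a_3 = 9/140


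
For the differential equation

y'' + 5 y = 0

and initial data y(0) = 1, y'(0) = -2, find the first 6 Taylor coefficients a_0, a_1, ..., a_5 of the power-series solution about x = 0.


Ansatz: y(x) = sum_{n>=0} a_n x^n, so y'(x) = sum_{n>=1} n a_n x^(n-1) and y''(x) = sum_{n>=2} n(n-1) a_n x^(n-2).
Substitute into P(x) y'' + Q(x) y' + R(x) y = 0 with P(x) = 1, Q(x) = 0, R(x) = 5, and match powers of x.
Initial conditions: a_0 = 1, a_1 = -2.
Setting the coefficient of each power of x to zero and solving order by order (substituting the coefficients already found):
  x^0: 2 a_2 + 5 a_0 = 0  ->  2 a_2 = -5 a_0 = -5  ->  a_2 = -5/2
  x^1: 6 a_3 + 5 a_1 = 0  ->  6 a_3 = -5 a_1 = 10  ->  a_3 = 5/3
  x^2: 12 a_4 + 5 a_2 = 0  ->  12 a_4 = -5 a_2 = 25/2  ->  a_4 = 25/24
  x^3: 20 a_5 + 5 a_3 = 0  ->  20 a_5 = -5 a_3 = -25/3  ->  a_5 = -5/12
Truncated series: y(x) = 1 - 2 x - (5/2) x^2 + (5/3) x^3 + (25/24) x^4 - (5/12) x^5 + O(x^6).

a_0 = 1; a_1 = -2; a_2 = -5/2; a_3 = 5/3; a_4 = 25/24; a_5 = -5/12


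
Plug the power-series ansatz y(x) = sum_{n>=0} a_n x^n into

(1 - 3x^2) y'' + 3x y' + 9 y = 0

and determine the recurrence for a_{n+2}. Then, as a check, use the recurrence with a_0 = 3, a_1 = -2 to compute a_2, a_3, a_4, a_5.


Substitute y = sum_n a_n x^n.
(1 - 3 x^2) y'' contributes (n+2)(n+1) a_{n+2} - 3 n(n-1) a_n at x^n.
3 x y'(x) contributes 3 n a_n at x^n.
9 y(x) contributes 9 a_n at x^n.
Matching x^n: (n+2)(n+1) a_{n+2} + (-3 n(n-1) + 3 n + 9) a_n = 0.
Thus a_{n+2} = (3 n(n-1) - 3 n - 9) / ((n+1)(n+2)) * a_n.

Check with a_0 = 3, a_1 = -2 (apply the recurrence for n = 0, 1, 2, 3): a_0 = 3, a_1 = -2, a_2 = -27/2, a_3 = 4, a_4 = 81/8, a_5 = 0.

a_(n+2) = (3 n(n-1) - 3 n - 9) / ((n+1)(n+2)) * a_n; check: a_0 = 3, a_1 = -2, a_2 = -27/2, a_3 = 4, a_4 = 81/8, a_5 = 0


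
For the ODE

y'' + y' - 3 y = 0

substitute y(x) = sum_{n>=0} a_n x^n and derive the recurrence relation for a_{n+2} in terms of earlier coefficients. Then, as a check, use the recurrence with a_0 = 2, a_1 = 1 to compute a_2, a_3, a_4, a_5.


Substitute y = sum_n a_n x^n.
y''(x) has coefficient (n+2)(n+1) a_{n+2} at x^n;
y'(x) has coefficient (n+1) a_{n+1} at x^n;
-3 y(x) has coefficient -3 a_n at x^n.
Matching x^n: (n+2)(n+1) a_{n+2} + (n+1) a_{n+1} - 3 a_n = 0.
Thus a_{n+2} = [-(n+1) a_{n+1} + 3 a_n] / ((n+1)(n+2)).

Check with a_0 = 2, a_1 = 1 (apply the recurrence for n = 0, 1, 2, 3): a_0 = 2, a_1 = 1, a_2 = 5/2, a_3 = -1/3, a_4 = 17/24, a_5 = -23/120.

a_(n+2) = [-(n+1) a_(n+1) + 3 a_n] / ((n+1)(n+2)); check: a_0 = 2, a_1 = 1, a_2 = 5/2, a_3 = -1/3, a_4 = 17/24, a_5 = -23/120


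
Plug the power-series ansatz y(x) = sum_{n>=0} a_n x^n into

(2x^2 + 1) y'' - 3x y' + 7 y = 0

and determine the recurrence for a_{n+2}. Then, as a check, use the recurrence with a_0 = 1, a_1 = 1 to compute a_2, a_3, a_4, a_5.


Substitute y = sum_n a_n x^n.
(1 + 2 x^2) y'' contributes (n+2)(n+1) a_{n+2} + 2 n(n-1) a_n at x^n.
-3 x y'(x) contributes -3 n a_n at x^n.
7 y(x) contributes 7 a_n at x^n.
Matching x^n: (n+2)(n+1) a_{n+2} + (2 n(n-1) - 3 n + 7) a_n = 0.
Thus a_{n+2} = (-2 n(n-1) + 3 n - 7) / ((n+1)(n+2)) * a_n.

Check with a_0 = 1, a_1 = 1 (apply the recurrence for n = 0, 1, 2, 3): a_0 = 1, a_1 = 1, a_2 = -7/2, a_3 = -2/3, a_4 = 35/24, a_5 = 1/3.

a_(n+2) = (-2 n(n-1) + 3 n - 7) / ((n+1)(n+2)) * a_n; check: a_0 = 1, a_1 = 1, a_2 = -7/2, a_3 = -2/3, a_4 = 35/24, a_5 = 1/3


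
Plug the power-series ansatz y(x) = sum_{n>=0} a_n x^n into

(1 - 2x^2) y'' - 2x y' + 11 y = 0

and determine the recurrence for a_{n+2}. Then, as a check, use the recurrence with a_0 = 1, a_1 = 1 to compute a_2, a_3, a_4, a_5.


Substitute y = sum_n a_n x^n.
(1 - 2 x^2) y'' contributes (n+2)(n+1) a_{n+2} - 2 n(n-1) a_n at x^n.
-2 x y'(x) contributes -2 n a_n at x^n.
11 y(x) contributes 11 a_n at x^n.
Matching x^n: (n+2)(n+1) a_{n+2} + (-2 n(n-1) - 2 n + 11) a_n = 0.
Thus a_{n+2} = (2 n(n-1) + 2 n - 11) / ((n+1)(n+2)) * a_n.

Check with a_0 = 1, a_1 = 1 (apply the recurrence for n = 0, 1, 2, 3): a_0 = 1, a_1 = 1, a_2 = -11/2, a_3 = -3/2, a_4 = 11/8, a_5 = -21/40.

a_(n+2) = (2 n(n-1) + 2 n - 11) / ((n+1)(n+2)) * a_n; check: a_0 = 1, a_1 = 1, a_2 = -11/2, a_3 = -3/2, a_4 = 11/8, a_5 = -21/40


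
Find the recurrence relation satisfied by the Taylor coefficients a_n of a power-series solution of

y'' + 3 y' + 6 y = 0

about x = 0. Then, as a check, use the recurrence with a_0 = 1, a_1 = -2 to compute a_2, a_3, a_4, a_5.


Substitute y = sum_n a_n x^n.
y''(x) has coefficient (n+2)(n+1) a_{n+2} at x^n;
3 y'(x) has coefficient 3 (n+1) a_{n+1} at x^n;
6 y(x) has coefficient 6 a_n at x^n.
Matching x^n: (n+2)(n+1) a_{n+2} + 3 (n+1) a_{n+1} + 6 a_n = 0.
Thus a_{n+2} = [-3 (n+1) a_{n+1} - 6 a_n] / ((n+1)(n+2)).

Check with a_0 = 1, a_1 = -2 (apply the recurrence for n = 0, 1, 2, 3): a_0 = 1, a_1 = -2, a_2 = 0, a_3 = 2, a_4 = -3/2, a_5 = 3/10.

a_(n+2) = [-3 (n+1) a_(n+1) - 6 a_n] / ((n+1)(n+2)); check: a_0 = 1, a_1 = -2, a_2 = 0, a_3 = 2, a_4 = -3/2, a_5 = 3/10


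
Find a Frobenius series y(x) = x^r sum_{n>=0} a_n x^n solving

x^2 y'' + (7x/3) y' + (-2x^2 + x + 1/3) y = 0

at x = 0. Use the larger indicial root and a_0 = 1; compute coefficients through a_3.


Write in Frobenius form y'' + (p(x)/x) y' + (q(x)/x^2) y = 0:
  p(x) = 7/3,  q(x) = -2x^2 + x + 1/3.
Indicial equation: r(r-1) + (7/3) r + (1/3) = 0 -> roots r_1 = -1/3, r_2 = -1.
Take r = r_1 = -1/3. Let y(x) = x^r sum_{n>=0} a_n x^n with a_0 = 1.
Substitute y = x^r sum a_n x^n and match x^{r+n}. The recurrence is
  D(n) a_n + 1 a_{n-1} - 2 a_{n-2} = 0,  where D(n) = (r+n)(r+n-1) + (7/3)(r+n) + (1/3).
  a_n = [-1 a_{n-1} + 2 a_{n-2}] / D(n).
Since the indicial polynomial factors as (r - r_1)(r - r_2), D(n) = (r_1 + n - r_1)(r_1 + n - r_2) = n(n + 2/3).
Evaluating step by step (a_0 = 1):
  n = 1: D(1) = 1(1 + 2/3) = 5/3; numerator = -1(1) = -1; a_1 = (-1)/(5/3) = -3/5
  n = 2: D(2) = 2(2 + 2/3) = 16/3; numerator = -1(-3/5) + 2(1) = 13/5; a_2 = (13/5)/(16/3) = 39/80
  n = 3: D(3) = 3(3 + 2/3) = 11; numerator = -1(39/80) + 2(-3/5) = -27/16; a_3 = (-27/16)/(11) = -27/176

r = -1/3; a_0 = 1; a_1 = -3/5; a_2 = 39/80; a_3 = -27/176


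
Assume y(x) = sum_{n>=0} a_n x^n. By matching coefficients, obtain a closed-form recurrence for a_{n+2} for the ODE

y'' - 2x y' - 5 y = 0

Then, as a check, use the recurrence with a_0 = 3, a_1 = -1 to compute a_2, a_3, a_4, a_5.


Substitute y = sum_n a_n x^n.
y''(x) has coefficient (n+2)(n+1) a_{n+2} at x^n;
-2 x y'(x) has coefficient -2 n a_n at x^n (shift);
-5 y(x) has coefficient -5 a_n at x^n.
Matching x^n: (n+2)(n+1) a_{n+2} + (-2n - 5) a_n = 0.
Thus a_{n+2} = (2n + 5) / ((n+1)(n+2)) * a_n.

Check with a_0 = 3, a_1 = -1 (apply the recurrence for n = 0, 1, 2, 3): a_0 = 3, a_1 = -1, a_2 = 15/2, a_3 = -7/6, a_4 = 45/8, a_5 = -77/120.

a_(n+2) = (2n + 5) / ((n+1)(n+2)) * a_n; check: a_0 = 3, a_1 = -1, a_2 = 15/2, a_3 = -7/6, a_4 = 45/8, a_5 = -77/120


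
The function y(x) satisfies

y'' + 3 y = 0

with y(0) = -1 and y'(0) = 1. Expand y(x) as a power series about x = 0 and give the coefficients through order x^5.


Ansatz: y(x) = sum_{n>=0} a_n x^n, so y'(x) = sum_{n>=1} n a_n x^(n-1) and y''(x) = sum_{n>=2} n(n-1) a_n x^(n-2).
Substitute into P(x) y'' + Q(x) y' + R(x) y = 0 with P(x) = 1, Q(x) = 0, R(x) = 3, and match powers of x.
Initial conditions: a_0 = -1, a_1 = 1.
Setting the coefficient of each power of x to zero and solving order by order (substituting the coefficients already found):
  x^0: 2 a_2 + 3 a_0 = 0  ->  2 a_2 = -3 a_0 = 3  ->  a_2 = 3/2
  x^1: 6 a_3 + 3 a_1 = 0  ->  6 a_3 = -3 a_1 = -3  ->  a_3 = -1/2
  x^2: 12 a_4 + 3 a_2 = 0  ->  12 a_4 = -3 a_2 = -9/2  ->  a_4 = -3/8
  x^3: 20 a_5 + 3 a_3 = 0  ->  20 a_5 = -3 a_3 = 3/2  ->  a_5 = 3/40
Truncated series: y(x) = -1 + x + (3/2) x^2 - (1/2) x^3 - (3/8) x^4 + (3/40) x^5 + O(x^6).

a_0 = -1; a_1 = 1; a_2 = 3/2; a_3 = -1/2; a_4 = -3/8; a_5 = 3/40


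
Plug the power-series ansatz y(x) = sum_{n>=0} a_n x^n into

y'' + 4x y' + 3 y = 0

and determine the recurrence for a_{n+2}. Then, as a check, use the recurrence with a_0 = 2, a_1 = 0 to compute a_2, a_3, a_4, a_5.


Substitute y = sum_n a_n x^n.
y''(x) has coefficient (n+2)(n+1) a_{n+2} at x^n;
4 x y'(x) has coefficient 4 n a_n at x^n (shift);
3 y(x) has coefficient 3 a_n at x^n.
Matching x^n: (n+2)(n+1) a_{n+2} + (4n + 3) a_n = 0.
Thus a_{n+2} = (-4n - 3) / ((n+1)(n+2)) * a_n.

Check with a_0 = 2, a_1 = 0 (apply the recurrence for n = 0, 1, 2, 3): a_0 = 2, a_1 = 0, a_2 = -3, a_3 = 0, a_4 = 11/4, a_5 = 0.

a_(n+2) = (-4n - 3) / ((n+1)(n+2)) * a_n; check: a_0 = 2, a_1 = 0, a_2 = -3, a_3 = 0, a_4 = 11/4, a_5 = 0


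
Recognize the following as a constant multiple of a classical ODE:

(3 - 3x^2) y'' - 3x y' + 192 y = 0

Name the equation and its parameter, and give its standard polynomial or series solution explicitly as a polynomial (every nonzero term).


All three coefficients share the factor 3; dividing through by 3 gives  (1 - x^2) y'' - x y' + 64 y = 0.
This matches the Chebyshev equation (1 - x^2) y'' - x y' + n^2 y = 0 (note the -x y' term, not -2x y') with n^2 = 64, so n = 8; the polynomial solution is T_8(x).
With y = sum_k a_k x^k, matching x^k gives (k+2)(k+1) a_{k+2} = (k^2 - n^2) a_k = (k - 8)(k + 8) a_k. The right side vanishes at k = 8, so the series with the parity of 8 terminates at degree 8.
Standard normalization: leading coefficient of T_n is 2^(n-1), so a_8 = 2^7 = 128. Work downward with a_k = (k+1)(k+2) a_{k+2} / ((k - 8)(k + 8)):
  a_6 = (7)(8)(128) / ((6 - 8)(6 + 8)) = 7168/(-28) = -256
  a_4 = (5)(6)(-256) / ((4 - 8)(4 + 8)) = -7680/(-48) = 160
  a_2 = (3)(4)(160) / ((2 - 8)(2 + 8)) = 1920/(-60) = -32
  a_0 = (1)(2)(-32) / ((0 - 8)(0 + 8)) = -64/(-64) = 1
Hence T_8(x) = 128 x^8 - 256 x^6 + 160 x^4 - 32 x^2 + 1.

T_8(x); series = 128 x^8 - 256 x^6 + 160 x^4 - 32 x^2 + 1


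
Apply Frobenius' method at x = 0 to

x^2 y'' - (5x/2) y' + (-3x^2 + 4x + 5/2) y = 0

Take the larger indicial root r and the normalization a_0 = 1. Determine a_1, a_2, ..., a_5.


Write in Frobenius form y'' + (p(x)/x) y' + (q(x)/x^2) y = 0:
  p(x) = -5/2,  q(x) = -3x^2 + 4x + 5/2.
Indicial equation: r(r-1) + (-5/2) r + (5/2) = 0 -> roots r_1 = 5/2, r_2 = 1.
Take r = r_1 = 5/2. Let y(x) = x^r sum_{n>=0} a_n x^n with a_0 = 1.
Substitute y = x^r sum a_n x^n and match x^{r+n}. The recurrence is
  D(n) a_n + 4 a_{n-1} - 3 a_{n-2} = 0,  where D(n) = (r+n)(r+n-1) + (-5/2)(r+n) + (5/2).
  a_n = [-4 a_{n-1} + 3 a_{n-2}] / D(n).
Since the indicial polynomial factors as (r - r_1)(r - r_2), D(n) = (r_1 + n - r_1)(r_1 + n - r_2) = n(n + 3/2).
Evaluating step by step (a_0 = 1):
  n = 1: D(1) = 1(1 + 3/2) = 5/2; numerator = -4(1) = -4; a_1 = (-4)/(5/2) = -8/5
  n = 2: D(2) = 2(2 + 3/2) = 7; numerator = -4(-8/5) + 3(1) = 47/5; a_2 = (47/5)/(7) = 47/35
  n = 3: D(3) = 3(3 + 3/2) = 27/2; numerator = -4(47/35) + 3(-8/5) = -356/35; a_3 = (-356/35)/(27/2) = -712/945
  n = 4: D(4) = 4(4 + 3/2) = 22; numerator = -4(-712/945) + 3(47/35) = 1331/189; a_4 = (1331/189)/(22) = 121/378
  n = 5: D(5) = 5(5 + 3/2) = 65/2; numerator = -4(121/378) + 3(-712/945) = -478/135; a_5 = (-478/135)/(65/2) = -956/8775

r = 5/2; a_0 = 1; a_1 = -8/5; a_2 = 47/35; a_3 = -712/945; a_4 = 121/378; a_5 = -956/8775


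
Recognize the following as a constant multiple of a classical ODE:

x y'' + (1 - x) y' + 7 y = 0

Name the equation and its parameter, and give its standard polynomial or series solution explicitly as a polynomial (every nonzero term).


The equation is already in a standard form:  x y'' + (1 - x) y' + 7 y = 0.
This matches the Laguerre equation x y'' + (1 - x) y' + n y = 0 with n = 7; the polynomial solution is L_7(x).
With y = sum_k a_k x^k, matching x^k gives (k+1)k a_{k+1} + (k+1) a_{k+1} - k a_k + n a_k = 0, i.e. (k+1)^2 a_{k+1} = (k - n) a_k = (k - 7) a_k. The right side vanishes at k = 7, so the series terminates at degree 7.
Standard normalization L_n(0) = 1 gives a_0 = 1. Work upward with a_{k+1} = (k - 7) a_k / (k+1)^2:
  a_1 = (0 - 7)(1) / 1^2 = -7/1 = -7
  a_2 = (1 - 7)(-7) / 2^2 = 42/4 = 21/2
  a_3 = (2 - 7)(21/2) / 3^2 = (-105/2)/9 = -35/6
  a_4 = (3 - 7)(-35/6) / 4^2 = (70/3)/16 = 35/24
  a_5 = (4 - 7)(35/24) / 5^2 = (-35/8)/25 = -7/40
  a_6 = (5 - 7)(-7/40) / 6^2 = (7/20)/36 = 7/720
  a_7 = (6 - 7)(7/720) / 7^2 = (-7/720)/49 = -1/5040
Hence L_7(x) = -x^7/5040 + 7 x^6/720 - 7 x^5/40 + 35 x^4/24 - 35 x^3/6 + 21 x^2/2 - 7 x + 1.

L_7(x); series = -x^7/5040 + 7 x^6/720 - 7 x^5/40 + 35 x^4/24 - 35 x^3/6 + 21 x^2/2 - 7 x + 1


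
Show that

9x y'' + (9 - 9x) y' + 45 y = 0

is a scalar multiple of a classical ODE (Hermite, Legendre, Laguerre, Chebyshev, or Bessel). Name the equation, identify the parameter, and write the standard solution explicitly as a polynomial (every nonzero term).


All three coefficients share the factor 9; dividing through by 9 gives  x y'' + (1 - x) y' + 5 y = 0.
This matches the Laguerre equation x y'' + (1 - x) y' + n y = 0 with n = 5; the polynomial solution is L_5(x).
With y = sum_k a_k x^k, matching x^k gives (k+1)k a_{k+1} + (k+1) a_{k+1} - k a_k + n a_k = 0, i.e. (k+1)^2 a_{k+1} = (k - n) a_k = (k - 5) a_k. The right side vanishes at k = 5, so the series terminates at degree 5.
Standard normalization L_n(0) = 1 gives a_0 = 1. Work upward with a_{k+1} = (k - 5) a_k / (k+1)^2:
  a_1 = (0 - 5)(1) / 1^2 = -5/1 = -5
  a_2 = (1 - 5)(-5) / 2^2 = 20/4 = 5
  a_3 = (2 - 5)(5) / 3^2 = -15/9 = -5/3
  a_4 = (3 - 5)(-5/3) / 4^2 = (10/3)/16 = 5/24
  a_5 = (4 - 5)(5/24) / 5^2 = (-5/24)/25 = -1/120
Hence L_5(x) = -x^5/120 + 5 x^4/24 - 5 x^3/3 + 5 x^2 - 5 x + 1.

L_5(x); series = -x^5/120 + 5 x^4/24 - 5 x^3/3 + 5 x^2 - 5 x + 1


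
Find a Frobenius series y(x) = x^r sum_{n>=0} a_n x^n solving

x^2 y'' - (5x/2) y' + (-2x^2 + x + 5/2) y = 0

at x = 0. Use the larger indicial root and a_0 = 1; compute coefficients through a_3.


Write in Frobenius form y'' + (p(x)/x) y' + (q(x)/x^2) y = 0:
  p(x) = -5/2,  q(x) = -2x^2 + x + 5/2.
Indicial equation: r(r-1) + (-5/2) r + (5/2) = 0 -> roots r_1 = 5/2, r_2 = 1.
Take r = r_1 = 5/2. Let y(x) = x^r sum_{n>=0} a_n x^n with a_0 = 1.
Substitute y = x^r sum a_n x^n and match x^{r+n}. The recurrence is
  D(n) a_n + 1 a_{n-1} - 2 a_{n-2} = 0,  where D(n) = (r+n)(r+n-1) + (-5/2)(r+n) + (5/2).
  a_n = [-1 a_{n-1} + 2 a_{n-2}] / D(n).
Since the indicial polynomial factors as (r - r_1)(r - r_2), D(n) = (r_1 + n - r_1)(r_1 + n - r_2) = n(n + 3/2).
Evaluating step by step (a_0 = 1):
  n = 1: D(1) = 1(1 + 3/2) = 5/2; numerator = -1(1) = -1; a_1 = (-1)/(5/2) = -2/5
  n = 2: D(2) = 2(2 + 3/2) = 7; numerator = -1(-2/5) + 2(1) = 12/5; a_2 = (12/5)/(7) = 12/35
  n = 3: D(3) = 3(3 + 3/2) = 27/2; numerator = -1(12/35) + 2(-2/5) = -8/7; a_3 = (-8/7)/(27/2) = -16/189

r = 5/2; a_0 = 1; a_1 = -2/5; a_2 = 12/35; a_3 = -16/189


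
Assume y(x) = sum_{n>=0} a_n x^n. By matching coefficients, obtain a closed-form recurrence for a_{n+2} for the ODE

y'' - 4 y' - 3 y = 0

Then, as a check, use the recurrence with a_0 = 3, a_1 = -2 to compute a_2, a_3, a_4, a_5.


Substitute y = sum_n a_n x^n.
y''(x) has coefficient (n+2)(n+1) a_{n+2} at x^n;
-4 y'(x) has coefficient -4 (n+1) a_{n+1} at x^n;
-3 y(x) has coefficient -3 a_n at x^n.
Matching x^n: (n+2)(n+1) a_{n+2} - 4 (n+1) a_{n+1} - 3 a_n = 0.
Thus a_{n+2} = [4 (n+1) a_{n+1} + 3 a_n] / ((n+1)(n+2)).

Check with a_0 = 3, a_1 = -2 (apply the recurrence for n = 0, 1, 2, 3): a_0 = 3, a_1 = -2, a_2 = 1/2, a_3 = -1/3, a_4 = -5/24, a_5 = -13/60.

a_(n+2) = [4 (n+1) a_(n+1) + 3 a_n] / ((n+1)(n+2)); check: a_0 = 3, a_1 = -2, a_2 = 1/2, a_3 = -1/3, a_4 = -5/24, a_5 = -13/60


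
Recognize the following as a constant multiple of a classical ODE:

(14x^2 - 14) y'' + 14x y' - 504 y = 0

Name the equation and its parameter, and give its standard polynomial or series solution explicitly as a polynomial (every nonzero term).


All three coefficients share the factor -14; dividing through by -14 gives  (1 - x^2) y'' - x y' + 36 y = 0.
This matches the Chebyshev equation (1 - x^2) y'' - x y' + n^2 y = 0 (note the -x y' term, not -2x y') with n^2 = 36, so n = 6; the polynomial solution is T_6(x).
With y = sum_k a_k x^k, matching x^k gives (k+2)(k+1) a_{k+2} = (k^2 - n^2) a_k = (k - 6)(k + 6) a_k. The right side vanishes at k = 6, so the series with the parity of 6 terminates at degree 6.
Standard normalization: leading coefficient of T_n is 2^(n-1), so a_6 = 2^5 = 32. Work downward with a_k = (k+1)(k+2) a_{k+2} / ((k - 6)(k + 6)):
  a_4 = (5)(6)(32) / ((4 - 6)(4 + 6)) = 960/(-20) = -48
  a_2 = (3)(4)(-48) / ((2 - 6)(2 + 6)) = -576/(-32) = 18
  a_0 = (1)(2)(18) / ((0 - 6)(0 + 6)) = 36/(-36) = -1
Hence T_6(x) = 32 x^6 - 48 x^4 + 18 x^2 - 1.

T_6(x); series = 32 x^6 - 48 x^4 + 18 x^2 - 1


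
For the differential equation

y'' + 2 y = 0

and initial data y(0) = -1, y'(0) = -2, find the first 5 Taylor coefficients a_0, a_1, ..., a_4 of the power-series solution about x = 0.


Ansatz: y(x) = sum_{n>=0} a_n x^n, so y'(x) = sum_{n>=1} n a_n x^(n-1) and y''(x) = sum_{n>=2} n(n-1) a_n x^(n-2).
Substitute into P(x) y'' + Q(x) y' + R(x) y = 0 with P(x) = 1, Q(x) = 0, R(x) = 2, and match powers of x.
Initial conditions: a_0 = -1, a_1 = -2.
Setting the coefficient of each power of x to zero and solving order by order (substituting the coefficients already found):
  x^0: 2 a_2 + 2 a_0 = 0  ->  2 a_2 = -2 a_0 = 2  ->  a_2 = 1
  x^1: 6 a_3 + 2 a_1 = 0  ->  6 a_3 = -2 a_1 = 4  ->  a_3 = 2/3
  x^2: 12 a_4 + 2 a_2 = 0  ->  12 a_4 = -2 a_2 = -2  ->  a_4 = -1/6
Truncated series: y(x) = -1 - 2 x + x^2 + (2/3) x^3 - (1/6) x^4 + O(x^5).

a_0 = -1; a_1 = -2; a_2 = 1; a_3 = 2/3; a_4 = -1/6


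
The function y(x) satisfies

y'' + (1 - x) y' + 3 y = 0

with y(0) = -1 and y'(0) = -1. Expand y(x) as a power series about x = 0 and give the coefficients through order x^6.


Ansatz: y(x) = sum_{n>=0} a_n x^n, so y'(x) = sum_{n>=1} n a_n x^(n-1) and y''(x) = sum_{n>=2} n(n-1) a_n x^(n-2).
Substitute into P(x) y'' + Q(x) y' + R(x) y = 0 with P(x) = 1, Q(x) = 1 - x, R(x) = 3, and match powers of x.
Initial conditions: a_0 = -1, a_1 = -1.
Setting the coefficient of each power of x to zero and solving order by order (substituting the coefficients already found):
  x^0: 2 a_2 + a_1 + 3 a_0 = 0  ->  2 a_2 = -a_1 - 3 a_0 = 4  ->  a_2 = 2
  x^1: 6 a_3 + 2 a_2 + 2 a_1 = 0  ->  6 a_3 = -2 a_2 - 2 a_1 = -2  ->  a_3 = -1/3
  x^2: 12 a_4 + 3 a_3 + a_2 = 0  ->  12 a_4 = -3 a_3 - a_2 = -1  ->  a_4 = -1/12
  x^3: 20 a_5 + 4 a_4 = 0  ->  20 a_5 = -4 a_4 = 1/3  ->  a_5 = 1/60
  x^4: 30 a_6 + 5 a_5 - a_4 = 0  ->  30 a_6 = -5 a_5 + a_4 = -1/6  ->  a_6 = -1/180
Truncated series: y(x) = -1 - x + 2 x^2 - (1/3) x^3 - (1/12) x^4 + (1/60) x^5 - (1/180) x^6 + O(x^7).

a_0 = -1; a_1 = -1; a_2 = 2; a_3 = -1/3; a_4 = -1/12; a_5 = 1/60; a_6 = -1/180


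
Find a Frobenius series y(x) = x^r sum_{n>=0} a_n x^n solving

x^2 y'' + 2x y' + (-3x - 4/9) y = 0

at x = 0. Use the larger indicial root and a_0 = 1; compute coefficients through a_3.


Write in Frobenius form y'' + (p(x)/x) y' + (q(x)/x^2) y = 0:
  p(x) = 2,  q(x) = -3x - 4/9.
Indicial equation: r(r-1) + (2) r + (-4/9) = 0 -> roots r_1 = 1/3, r_2 = -4/3.
Take r = r_1 = 1/3. Let y(x) = x^r sum_{n>=0} a_n x^n with a_0 = 1.
Substitute y = x^r sum a_n x^n and match x^{r+n}. The recurrence is
  D(n) a_n - 3 a_{n-1} = 0,  where D(n) = (r+n)(r+n-1) + (2)(r+n) + (-4/9).
  a_n = 3 / D(n) * a_{n-1}.
Since the indicial polynomial factors as (r - r_1)(r - r_2), D(n) = (r_1 + n - r_1)(r_1 + n - r_2) = n(n + 5/3).
Evaluating step by step (a_0 = 1):
  n = 1: D(1) = 1(1 + 5/3) = 8/3; numerator = 3(1) = 3; a_1 = (3)/(8/3) = 9/8
  n = 2: D(2) = 2(2 + 5/3) = 22/3; numerator = 3(9/8) = 27/8; a_2 = (27/8)/(22/3) = 81/176
  n = 3: D(3) = 3(3 + 5/3) = 14; numerator = 3(81/176) = 243/176; a_3 = (243/176)/(14) = 243/2464

r = 1/3; a_0 = 1; a_1 = 9/8; a_2 = 81/176; a_3 = 243/2464


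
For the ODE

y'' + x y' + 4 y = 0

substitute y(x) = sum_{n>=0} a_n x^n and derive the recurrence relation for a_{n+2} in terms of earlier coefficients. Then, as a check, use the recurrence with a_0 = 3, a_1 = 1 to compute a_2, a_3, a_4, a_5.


Substitute y = sum_n a_n x^n.
y''(x) has coefficient (n+2)(n+1) a_{n+2} at x^n;
x y'(x) has coefficient n a_n at x^n (shift);
4 y(x) has coefficient 4 a_n at x^n.
Matching x^n: (n+2)(n+1) a_{n+2} + (n + 4) a_n = 0.
Thus a_{n+2} = (-n - 4) / ((n+1)(n+2)) * a_n.

Check with a_0 = 3, a_1 = 1 (apply the recurrence for n = 0, 1, 2, 3): a_0 = 3, a_1 = 1, a_2 = -6, a_3 = -5/6, a_4 = 3, a_5 = 7/24.

a_(n+2) = (-n - 4) / ((n+1)(n+2)) * a_n; check: a_0 = 3, a_1 = 1, a_2 = -6, a_3 = -5/6, a_4 = 3, a_5 = 7/24


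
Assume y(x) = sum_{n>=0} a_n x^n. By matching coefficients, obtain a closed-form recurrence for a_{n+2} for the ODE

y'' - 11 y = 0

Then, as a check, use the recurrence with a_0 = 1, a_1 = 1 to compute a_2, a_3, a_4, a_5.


Substitute y = sum_n a_n x^n into y'' + (const) y = 0.
y''(x) = sum_{n>=0} (n+2)(n+1) a_{n+2} x^n.
The ODE becomes sum_n [(n+2)(n+1) a_{n+2} - 11 a_n] x^n = 0.
Setting each coefficient to zero gives the recurrence:
  (n+2)(n+1) a_{n+2} - 11 a_n = 0,
  a_{n+2} = 11 / ((n+1)(n+2)) a_n.

Check with a_0 = 1, a_1 = 1 (apply the recurrence for n = 0, 1, 2, 3): a_0 = 1, a_1 = 1, a_2 = 11/2, a_3 = 11/6, a_4 = 121/24, a_5 = 121/120.

a_{n+2} = 11/((n+1)(n+2)) * a_n; check: a_0 = 1, a_1 = 1, a_2 = 11/2, a_3 = 11/6, a_4 = 121/24, a_5 = 121/120


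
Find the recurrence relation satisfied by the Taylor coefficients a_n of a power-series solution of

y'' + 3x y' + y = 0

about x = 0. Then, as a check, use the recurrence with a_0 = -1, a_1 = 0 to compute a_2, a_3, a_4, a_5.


Substitute y = sum_n a_n x^n.
y''(x) has coefficient (n+2)(n+1) a_{n+2} at x^n;
3 x y'(x) has coefficient 3 n a_n at x^n (shift);
y(x) has coefficient 1 a_n at x^n.
Matching x^n: (n+2)(n+1) a_{n+2} + (3n + 1) a_n = 0.
Thus a_{n+2} = (-3n - 1) / ((n+1)(n+2)) * a_n.

Check with a_0 = -1, a_1 = 0 (apply the recurrence for n = 0, 1, 2, 3): a_0 = -1, a_1 = 0, a_2 = 1/2, a_3 = 0, a_4 = -7/24, a_5 = 0.

a_(n+2) = (-3n - 1) / ((n+1)(n+2)) * a_n; check: a_0 = -1, a_1 = 0, a_2 = 1/2, a_3 = 0, a_4 = -7/24, a_5 = 0


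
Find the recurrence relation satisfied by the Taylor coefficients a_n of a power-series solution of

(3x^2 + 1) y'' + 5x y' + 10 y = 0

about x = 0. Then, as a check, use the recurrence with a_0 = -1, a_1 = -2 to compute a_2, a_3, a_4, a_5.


Substitute y = sum_n a_n x^n.
(1 + 3 x^2) y'' contributes (n+2)(n+1) a_{n+2} + 3 n(n-1) a_n at x^n.
5 x y'(x) contributes 5 n a_n at x^n.
10 y(x) contributes 10 a_n at x^n.
Matching x^n: (n+2)(n+1) a_{n+2} + (3 n(n-1) + 5 n + 10) a_n = 0.
Thus a_{n+2} = (-3 n(n-1) - 5 n - 10) / ((n+1)(n+2)) * a_n.

Check with a_0 = -1, a_1 = -2 (apply the recurrence for n = 0, 1, 2, 3): a_0 = -1, a_1 = -2, a_2 = 5, a_3 = 5, a_4 = -65/6, a_5 = -43/4.

a_(n+2) = (-3 n(n-1) - 5 n - 10) / ((n+1)(n+2)) * a_n; check: a_0 = -1, a_1 = -2, a_2 = 5, a_3 = 5, a_4 = -65/6, a_5 = -43/4


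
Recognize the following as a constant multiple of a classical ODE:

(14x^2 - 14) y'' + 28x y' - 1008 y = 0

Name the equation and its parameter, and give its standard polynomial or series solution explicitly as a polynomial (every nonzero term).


All three coefficients share the factor -14; dividing through by -14 gives  (1 - x^2) y'' - 2x y' + 72 y = 0.
This matches the Legendre equation (1 - x^2) y'' - 2x y' + n(n+1) y = 0 (note the -2x y' term) with n(n+1) = 72, so n = 8; the polynomial solution is P_8(x).
With y = sum_k a_k x^k, matching x^k gives (k+2)(k+1) a_{k+2} = [k(k+1) - n(n+1)] a_k = (k - 8)(k + 9) a_k. The right side vanishes at k = 8, so the series with the parity of 8 terminates at degree 8.
Standard normalization (P_n(1) = 1): leading coefficient (2n)!/(2^n (n!)^2) = 20922789888000/(256*1625702400) = 6435/128, so a_8 = 6435/128. Work downward with a_k = (k+1)(k+2) a_{k+2} / ((k - 8)(k + 9)):
  a_6 = (7)(8)(6435/128) / ((6 - 8)(6 + 9)) = (45045/16)/(-30) = -3003/32
  a_4 = (5)(6)(-3003/32) / ((4 - 8)(4 + 9)) = (-45045/16)/(-52) = 3465/64
  a_2 = (3)(4)(3465/64) / ((2 - 8)(2 + 9)) = (10395/16)/(-66) = -315/32
  a_0 = (1)(2)(-315/32) / ((0 - 8)(0 + 9)) = (-315/16)/(-72) = 35/128
Hence P_8(x) = 6435 x^8/128 - 3003 x^6/32 + 3465 x^4/64 - 315 x^2/32 + 35/128.

P_8(x); series = 6435 x^8/128 - 3003 x^6/32 + 3465 x^4/64 - 315 x^2/32 + 35/128


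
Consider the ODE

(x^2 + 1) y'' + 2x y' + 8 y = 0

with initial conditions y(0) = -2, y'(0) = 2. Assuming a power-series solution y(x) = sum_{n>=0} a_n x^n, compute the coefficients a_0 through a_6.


Ansatz: y(x) = sum_{n>=0} a_n x^n, so y'(x) = sum_{n>=1} n a_n x^(n-1) and y''(x) = sum_{n>=2} n(n-1) a_n x^(n-2).
Substitute into P(x) y'' + Q(x) y' + R(x) y = 0 with P(x) = x^2 + 1, Q(x) = 2x, R(x) = 8, and match powers of x.
Initial conditions: a_0 = -2, a_1 = 2.
Setting the coefficient of each power of x to zero and solving order by order (substituting the coefficients already found):
  x^0: 2 a_2 + 8 a_0 = 0  ->  2 a_2 = -8 a_0 = 16  ->  a_2 = 8
  x^1: 6 a_3 + 10 a_1 = 0  ->  6 a_3 = -10 a_1 = -20  ->  a_3 = -10/3
  x^2: 12 a_4 + 14 a_2 = 0  ->  12 a_4 = -14 a_2 = -112  ->  a_4 = -28/3
  x^3: 20 a_5 + 20 a_3 = 0  ->  20 a_5 = -20 a_3 = 200/3  ->  a_5 = 10/3
  x^4: 30 a_6 + 28 a_4 = 0  ->  30 a_6 = -28 a_4 = 784/3  ->  a_6 = 392/45
Truncated series: y(x) = -2 + 2 x + 8 x^2 - (10/3) x^3 - (28/3) x^4 + (10/3) x^5 + (392/45) x^6 + O(x^7).

a_0 = -2; a_1 = 2; a_2 = 8; a_3 = -10/3; a_4 = -28/3; a_5 = 10/3; a_6 = 392/45
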